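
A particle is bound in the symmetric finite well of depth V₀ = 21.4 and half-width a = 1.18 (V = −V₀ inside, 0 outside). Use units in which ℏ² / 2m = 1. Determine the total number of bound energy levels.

The dimensionless depth is z₀ = a√(2mV₀)/ℏ = 1.18 × √(21.40) = 5.459.
A new bound state (alternating even/odd) appears each time z₀ passes a multiple of π/2, so N = ⌊2z₀/π⌋ + 1 = ⌊3.475⌋ + 1 = 4.

N = 4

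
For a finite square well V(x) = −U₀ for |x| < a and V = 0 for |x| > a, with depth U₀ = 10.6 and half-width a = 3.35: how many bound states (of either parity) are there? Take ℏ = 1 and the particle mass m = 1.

N = 10

Define the well-strength parameter z₀ = (a/ℏ)√(2mU₀) = 3.35 × √(2·1·10.6) = 15.42.
The even/odd transcendental equations gain one root per π/2 in z₀, giving N = 1 + ⌊2z₀/π⌋ = 1 + ⌊9.820⌋ = 10.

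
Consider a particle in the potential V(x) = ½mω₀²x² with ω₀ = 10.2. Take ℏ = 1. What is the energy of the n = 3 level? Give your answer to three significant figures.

Using E_n = (n + ½)ℏω₀: E_3 = 3.5 × 10.2 = 35.70.

E = 35.7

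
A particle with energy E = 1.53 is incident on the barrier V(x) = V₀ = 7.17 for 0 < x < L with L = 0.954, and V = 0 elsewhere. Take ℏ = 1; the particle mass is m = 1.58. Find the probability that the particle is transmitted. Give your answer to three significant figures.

T = 0.000853

E < V₀: inside the barrier ψ ∝ e^{±κx} with κ = √(2m(V₀ − E))/ℏ = 4.222.
κL = 4.027, sinh(κL) = 28.05.
Matching ψ, ψ′ at both faces gives T = [1 + V₀² sinh²(κL) / (4E(V₀ − E))]⁻¹ = 1/1173 = 0.000853.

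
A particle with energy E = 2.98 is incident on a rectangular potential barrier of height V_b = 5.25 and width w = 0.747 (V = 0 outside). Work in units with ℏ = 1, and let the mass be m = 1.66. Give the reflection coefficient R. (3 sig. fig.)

E < V_b: inside the barrier ψ ∝ e^{±κx} with κ = √(2m(V_b − E))/ℏ = 2.745.
κw = 2.051, sinh(κw) = 3.822.
Matching ψ, ψ′ at both faces gives T = [1 + V_b² sinh²(κw) / (4E(V_b − E))]⁻¹ = 1/15.88 = 0.0630.
R = 1 − T = 0.937.

R = 0.937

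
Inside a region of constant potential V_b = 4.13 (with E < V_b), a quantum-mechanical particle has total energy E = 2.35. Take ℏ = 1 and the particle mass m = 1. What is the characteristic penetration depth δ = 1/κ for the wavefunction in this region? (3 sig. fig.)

Since E < V_b the TISE in this region is ψ'' = κ²ψ with κ = √(2m(V_b − E))/ℏ.
κ = √(2 × 1 × 1.78) = 1.887. The penetration depth is δ = 1/κ = 0.530.

δ = 0.530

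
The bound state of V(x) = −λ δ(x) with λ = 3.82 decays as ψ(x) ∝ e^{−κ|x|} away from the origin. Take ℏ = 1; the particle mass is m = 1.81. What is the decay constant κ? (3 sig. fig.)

κ = 6.91

Integrating the TISE across x = 0 gives the cusp condition ψ'(0⁺) − ψ'(0⁻) = −(2mλ/ℏ²)ψ(0).
With ψ ∝ e^{−κ|x|} this yields −2κ = −2mλ/ℏ², so κ = mλ/ℏ² = 6.914.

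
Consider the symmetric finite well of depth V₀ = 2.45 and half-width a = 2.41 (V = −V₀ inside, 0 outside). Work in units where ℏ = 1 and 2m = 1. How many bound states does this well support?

N = 3

The dimensionless depth is z₀ = a√(2mV₀)/ℏ = 2.41 × √(2.450) = 3.772.
A new bound state (alternating even/odd) appears each time z₀ passes a multiple of π/2, so N = ⌊2z₀/π⌋ + 1 = ⌊2.401⌋ + 1 = 3.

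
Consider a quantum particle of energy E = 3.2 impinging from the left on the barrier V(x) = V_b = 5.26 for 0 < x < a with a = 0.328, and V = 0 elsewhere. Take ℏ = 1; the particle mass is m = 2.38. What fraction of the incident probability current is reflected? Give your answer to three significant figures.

Since E < V_b the interior solution is evanescent with decay constant κ = √(2m(V_b − E))/ℏ = 3.131.
κa = 1.027, sinh(κa) = 1.217.
The exact tunnelling result is T⁻¹ = 1 + V_b² sinh²(κa) / [4E(V_b − E)] = 2.555, so T = 0.391.
R = 1 − T = 0.609.

R = 0.609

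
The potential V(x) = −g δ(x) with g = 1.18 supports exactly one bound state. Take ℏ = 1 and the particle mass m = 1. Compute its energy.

For x ≠ 0 the bound state is ψ ∝ e^{−κ|x|}; integrating the TISE across the delta gives the cusp condition 2κ = 2mg/ℏ², so κ = 1.180.
Then E = −ℏ²κ²/(2m) = −mg²/(2ℏ²) = -0.6962.

E = -0.696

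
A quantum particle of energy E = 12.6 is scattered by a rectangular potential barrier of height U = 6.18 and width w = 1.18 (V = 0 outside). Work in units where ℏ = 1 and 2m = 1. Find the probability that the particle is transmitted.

Above the barrier the interior wavenumber is k₂ = √(2m(E − U))/ℏ = 2.534, giving phase k₂w = 2.990.
T = [1 + U² sin²(k₂w) / (4E(E − U))]⁻¹ = 1/1.003 = 0.997.

T = 0.997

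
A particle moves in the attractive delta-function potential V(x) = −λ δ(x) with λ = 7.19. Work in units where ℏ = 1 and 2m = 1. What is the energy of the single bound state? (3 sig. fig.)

For x ≠ 0 the bound state is ψ ∝ e^{−κ|x|}; integrating the TISE across the delta gives the cusp condition 2κ = 2mλ/ℏ², so κ = 3.595.
Then E = −ℏ²κ²/(2m) = −mλ²/(2ℏ²) = -12.92.

E = -12.9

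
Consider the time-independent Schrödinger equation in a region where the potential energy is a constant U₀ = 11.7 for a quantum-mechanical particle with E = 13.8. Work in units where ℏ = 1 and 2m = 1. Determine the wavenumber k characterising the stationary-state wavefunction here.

With E > U₀ the solution is oscillatory, ψ ∝ e^{±ikx} with k = √(2m(E − U₀))/ℏ.
k = √(2 × 0.5 × 2.1) = 1.449.

k = 1.45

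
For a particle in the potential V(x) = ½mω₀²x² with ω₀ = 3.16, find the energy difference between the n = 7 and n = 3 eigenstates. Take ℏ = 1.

E_n = ℏω₀(n + ½), so ΔE = (7 − 3) ℏω₀ = 4 × 3.16 = 12.64.

ΔE = 12.6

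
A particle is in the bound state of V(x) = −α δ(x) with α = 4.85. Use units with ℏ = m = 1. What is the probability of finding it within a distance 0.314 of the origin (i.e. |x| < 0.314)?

P = 0.952

The normalised bound state is ψ = √κ e^{−κ|x|} with κ = mα/ℏ² = 4.850.
P(|x| < d) = ∫_{−d}^{d} κ e^{−2κ|x|} dx = 1 − e^{−2κd} = 1 − e^{−3.046} = 0.9524.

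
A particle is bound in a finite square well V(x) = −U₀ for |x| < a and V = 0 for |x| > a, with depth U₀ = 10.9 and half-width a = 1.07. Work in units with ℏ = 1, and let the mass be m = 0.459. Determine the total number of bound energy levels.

Define the well-strength parameter z₀ = (a/ℏ)√(2mU₀) = 1.07 × √(2·0.459·10.9) = 3.385.
The even/odd transcendental equations gain one root per π/2 in z₀, giving N = 1 + ⌊2z₀/π⌋ = 1 + ⌊2.155⌋ = 3.

N = 3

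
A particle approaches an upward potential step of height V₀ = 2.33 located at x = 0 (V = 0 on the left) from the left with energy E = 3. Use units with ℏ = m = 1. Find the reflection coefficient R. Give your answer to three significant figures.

On each side the TISE gives plane waves with k = √(2m(E − V))/ℏ: k₁ = √(2·1·3) = 2.449, k₂ = √(2·1·0.67) = 1.158.
Continuity of ψ and ψ′ at the step yields the reflection amplitude r = (k₁ − k₂)/(k₁ + k₂) = 0.3582; thus R = |r|² = 0.1283, T = 0.8717.

R = 0.128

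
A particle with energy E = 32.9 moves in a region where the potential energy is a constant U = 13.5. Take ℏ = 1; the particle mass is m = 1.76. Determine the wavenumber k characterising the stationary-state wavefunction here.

With E > U the solution is oscillatory, ψ ∝ e^{±ikx} with k = √(2m(E − U))/ℏ.
k = √(2 × 1.76 × 19.4) = 8.264.

k = 8.26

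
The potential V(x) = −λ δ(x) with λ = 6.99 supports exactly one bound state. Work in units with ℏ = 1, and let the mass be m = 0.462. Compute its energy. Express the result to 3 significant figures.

The bound state is ψ(x) = √κ e^{−κ|x|}. The derivative jump ψ'(0⁺) − ψ'(0⁻) = −(2mλ/ℏ²)ψ(0) fixes κ = mλ/ℏ² = 3.229.
Then E = −ℏ²κ²/(2m) = −mλ²/(2ℏ²) = -11.29.

E = -11.3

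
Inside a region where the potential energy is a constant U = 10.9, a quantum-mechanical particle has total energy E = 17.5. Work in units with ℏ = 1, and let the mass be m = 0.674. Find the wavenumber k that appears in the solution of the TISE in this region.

k = 2.98

With E > U the solution is oscillatory, ψ ∝ e^{±ikx} with k = √(2m(E − U))/ℏ.
k = √(2 × 0.674 × 6.6) = 2.983.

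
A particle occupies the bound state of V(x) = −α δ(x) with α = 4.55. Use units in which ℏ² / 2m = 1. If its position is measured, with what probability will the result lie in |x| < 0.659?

P = 0.950

The normalised bound state is ψ = √κ e^{−κ|x|} with κ = mα/ℏ² = 2.275.
P(|x| < d) = ∫_{−d}^{d} κ e^{−2κ|x|} dx = 1 − e^{−2κd} = 1 − e^{−2.998} = 0.9501.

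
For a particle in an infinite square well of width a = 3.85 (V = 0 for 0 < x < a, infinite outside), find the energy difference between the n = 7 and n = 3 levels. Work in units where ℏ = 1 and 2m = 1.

E_n = n²π²ℏ²/(2ma²), so ΔE = (7² − 3²) π²ℏ²/(2ma²).
ΔE = 40 × π² / (2 × 0.5 × 3.85²) = 26.63.

ΔE = 26.6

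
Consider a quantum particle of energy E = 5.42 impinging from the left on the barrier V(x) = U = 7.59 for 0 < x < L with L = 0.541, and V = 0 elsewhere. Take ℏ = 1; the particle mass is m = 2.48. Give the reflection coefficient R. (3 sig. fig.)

R = 0.910

E < U: inside the barrier ψ ∝ e^{±κx} with κ = √(2m(U − E))/ℏ = 3.281.
κL = 1.775, sinh(κL) = 2.865.
Matching ψ, ψ′ at both faces gives T = [1 + U² sinh²(κL) / (4E(U − E))]⁻¹ = 1/11.05 = 0.0905.
R = 1 − T = 0.910.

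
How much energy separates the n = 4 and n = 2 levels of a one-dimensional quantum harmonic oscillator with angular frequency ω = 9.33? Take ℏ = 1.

E_n = ℏω(n + ½), so ΔE = (4 − 2) ℏω = 2 × 9.33 = 18.66.

ΔE = 18.7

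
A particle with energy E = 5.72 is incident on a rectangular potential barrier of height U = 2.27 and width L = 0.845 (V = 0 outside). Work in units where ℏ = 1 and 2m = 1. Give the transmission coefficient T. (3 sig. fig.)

Above the barrier the interior wavenumber is k₂ = √(2m(E − U))/ℏ = 1.857, giving phase k₂L = 1.570.
T = [1 + U² sin²(k₂L) / (4E(E − U))]⁻¹ = 1/1.065 = 0.939.

T = 0.939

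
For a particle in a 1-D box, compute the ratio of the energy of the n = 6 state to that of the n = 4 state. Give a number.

2.25

E_n = n²π²ℏ²/(2mL²) so the ratio is n₂²/n₁² = 36/16 = 2.25.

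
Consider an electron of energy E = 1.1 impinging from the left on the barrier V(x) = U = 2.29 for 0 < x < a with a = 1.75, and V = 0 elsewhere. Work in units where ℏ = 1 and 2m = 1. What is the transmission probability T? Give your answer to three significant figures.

T = 0.0840

Since E < U the interior solution is evanescent with decay constant κ = √(2m(U − E))/ℏ = 1.091.
κa = 1.909, sinh(κa) = 3.299.
Matching ψ, ψ′ at both faces gives T = [1 + U² sinh²(κa) / (4E(U − E))]⁻¹ = 1/11.90 = 0.0840.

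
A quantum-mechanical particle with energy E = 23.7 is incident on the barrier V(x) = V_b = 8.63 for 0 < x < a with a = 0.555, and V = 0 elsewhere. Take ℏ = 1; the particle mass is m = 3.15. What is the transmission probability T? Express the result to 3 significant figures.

Above the barrier the interior wavenumber is k₂ = √(2m(E − V_b))/ℏ = 9.744, giving phase k₂a = 5.408.
Matching at both interfaces gives T⁻¹ = 1 + V_b² sin²(k₂a) / [4E(E − V_b)] = 1.031, hence T = 0.970.

T = 0.970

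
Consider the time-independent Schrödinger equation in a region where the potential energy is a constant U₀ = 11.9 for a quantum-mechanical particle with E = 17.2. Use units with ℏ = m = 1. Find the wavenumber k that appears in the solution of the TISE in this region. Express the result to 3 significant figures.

With E > U₀ the solution is oscillatory, ψ ∝ e^{±ikx} with k = √(2m(E − U₀))/ℏ.
k = √(2 × 1 × 5.3) = 3.256.

k = 3.26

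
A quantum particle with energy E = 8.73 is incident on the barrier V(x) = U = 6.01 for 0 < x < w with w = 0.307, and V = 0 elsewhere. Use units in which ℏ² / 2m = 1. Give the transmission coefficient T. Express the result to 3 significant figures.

T = 0.918

Above the barrier the interior wavenumber is k₂ = √(2m(E − U))/ℏ = 1.649, giving phase k₂w = 0.5063.
Matching at both interfaces gives T⁻¹ = 1 + U² sin²(k₂w) / [4E(E − U)] = 1.089, hence T = 0.918.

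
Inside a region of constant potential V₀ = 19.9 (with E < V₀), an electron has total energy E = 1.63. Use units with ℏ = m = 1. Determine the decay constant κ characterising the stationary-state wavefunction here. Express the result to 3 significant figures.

κ = 6.04

Since E < V₀ the TISE in this region is ψ'' = κ²ψ with κ = √(2m(V₀ − E))/ℏ.
κ = √(2 × 1 × 18.27) = 6.045.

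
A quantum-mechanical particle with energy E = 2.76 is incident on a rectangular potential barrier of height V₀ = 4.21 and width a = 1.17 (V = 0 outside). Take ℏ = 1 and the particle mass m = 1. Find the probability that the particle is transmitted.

T = 0.0652

Since E < V₀ the interior solution is evanescent with decay constant κ = √(2m(V₀ − E))/ℏ = 1.703.
κa = 1.992, sinh(κa) = 3.599.
Matching ψ, ψ′ at both faces gives T = [1 + V₀² sinh²(κa) / (4E(V₀ − E))]⁻¹ = 1/15.34 = 0.0652.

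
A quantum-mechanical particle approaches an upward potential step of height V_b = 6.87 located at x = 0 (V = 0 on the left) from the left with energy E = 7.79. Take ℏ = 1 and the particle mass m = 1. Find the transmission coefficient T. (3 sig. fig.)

T = 0.761

The wavenumbers are k₁ = √(2mE)/ℏ = 3.947 on the left and k₂ = √(2m(E − V_b))/ℏ = 1.356 on the right.
Continuity of ψ and ψ′ at the step yields the reflection amplitude r = (k₁ − k₂)/(k₁ + k₂) = 0.4885; thus R = |r|² = 0.2386, T = 0.7614.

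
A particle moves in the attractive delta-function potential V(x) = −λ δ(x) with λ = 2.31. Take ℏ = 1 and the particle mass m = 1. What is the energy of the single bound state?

For x ≠ 0 the bound state is ψ ∝ e^{−κ|x|}; integrating the TISE across the delta gives the cusp condition 2κ = 2mλ/ℏ², so κ = 2.310.
Then E = −ℏ²κ²/(2m) = −mλ²/(2ℏ²) = -2.668.

E = -2.67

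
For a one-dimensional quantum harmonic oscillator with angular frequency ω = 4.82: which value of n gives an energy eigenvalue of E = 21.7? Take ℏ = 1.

E_n = ℏω(n + ½) ⇒ n = E/(ℏω) − ½ = 21.7/4.82 − 0.5 = 4.002 → n = 4.

n = 4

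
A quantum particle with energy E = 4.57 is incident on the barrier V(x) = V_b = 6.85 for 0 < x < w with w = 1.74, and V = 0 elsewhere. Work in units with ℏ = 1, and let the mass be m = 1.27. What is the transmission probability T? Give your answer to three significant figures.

E < V_b: inside the barrier ψ ∝ e^{±κx} with κ = √(2m(V_b − E))/ℏ = 2.406.
κw = 4.187, sinh(κw) = 32.91.
The exact tunnelling result is T⁻¹ = 1 + V_b² sinh²(κw) / [4E(V_b − E)] = 1221, so T = 0.000819.

T = 0.000819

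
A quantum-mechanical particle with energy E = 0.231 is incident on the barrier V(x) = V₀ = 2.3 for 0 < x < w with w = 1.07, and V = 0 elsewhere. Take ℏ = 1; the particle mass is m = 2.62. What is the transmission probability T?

Since E < V₀ the interior solution is evanescent with decay constant κ = √(2m(V₀ − E))/ℏ = 3.293.
κw = 3.523, sinh(κw) = 16.93.
The exact tunnelling result is T⁻¹ = 1 + V₀² sinh²(κw) / [4E(V₀ − E)] = 794.2, so T = 0.00126.

T = 0.00126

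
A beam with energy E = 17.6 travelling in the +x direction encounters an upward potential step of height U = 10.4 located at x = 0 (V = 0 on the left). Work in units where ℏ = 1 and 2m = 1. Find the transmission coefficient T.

T = 0.952

The wavenumbers are k₁ = √(2mE)/ℏ = 4.195 on the left and k₂ = √(2m(E − U))/ℏ = 2.683 on the right.
Matching ψ and ψ′ at x = 0 gives r = (k₁ − k₂)/(k₁ + k₂), so R = r² = 0.04832 and T = 1 − R = 0.9517.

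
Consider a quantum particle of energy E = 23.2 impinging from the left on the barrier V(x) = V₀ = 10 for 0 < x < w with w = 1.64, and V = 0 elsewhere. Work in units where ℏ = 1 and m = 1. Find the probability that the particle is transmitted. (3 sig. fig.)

T = 0.945

Above the barrier the interior wavenumber is k₂ = √(2m(E − V₀))/ℏ = 5.138, giving phase k₂w = 8.426.
T = [1 + V₀² sin²(k₂w) / (4E(E − V₀))]⁻¹ = 1/1.058 = 0.945.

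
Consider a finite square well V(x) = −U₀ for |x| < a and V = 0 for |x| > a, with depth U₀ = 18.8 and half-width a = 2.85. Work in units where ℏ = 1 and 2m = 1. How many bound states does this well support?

Define the well-strength parameter z₀ = (a/ℏ)√(2mU₀) = 2.85 × √(2·0.5·18.8) = 12.36.
The even/odd transcendental equations gain one root per π/2 in z₀, giving N = 1 + ⌊2z₀/π⌋ = 1 + ⌊7.867⌋ = 8.

N = 8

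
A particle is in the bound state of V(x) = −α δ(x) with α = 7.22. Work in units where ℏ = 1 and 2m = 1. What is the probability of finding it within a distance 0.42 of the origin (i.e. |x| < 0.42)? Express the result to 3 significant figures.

P = 0.952

The normalised bound state is ψ = √κ e^{−κ|x|} with κ = mα/ℏ² = 3.610.
P(|x| < d) = ∫_{−d}^{d} κ e^{−2κ|x|} dx = 1 − e^{−2κd} = 1 − e^{−3.032} = 0.9518.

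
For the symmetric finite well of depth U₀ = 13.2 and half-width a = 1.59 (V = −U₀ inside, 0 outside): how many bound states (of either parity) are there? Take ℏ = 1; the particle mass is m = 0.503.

The dimensionless depth is z₀ = a√(2mU₀)/ℏ = 1.59 × √(13.28) = 5.794.
A new bound state (alternating even/odd) appears each time z₀ passes a multiple of π/2, so N = ⌊2z₀/π⌋ + 1 = ⌊3.689⌋ + 1 = 4.

N = 4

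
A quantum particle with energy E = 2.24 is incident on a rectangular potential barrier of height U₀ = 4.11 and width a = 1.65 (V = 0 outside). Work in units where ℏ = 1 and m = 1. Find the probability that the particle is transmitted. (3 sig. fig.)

E < U₀: inside the barrier ψ ∝ e^{±κx} with κ = √(2m(U₀ − E))/ℏ = 1.934.
κa = 3.191, sinh(κa) = 12.14.
The exact tunnelling result is T⁻¹ = 1 + U₀² sinh²(κa) / [4E(U₀ − E)] = 149.5, so T = 0.00669.

T = 0.00669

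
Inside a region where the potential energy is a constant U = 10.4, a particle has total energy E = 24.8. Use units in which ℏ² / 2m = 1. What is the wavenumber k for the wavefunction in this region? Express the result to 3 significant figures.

With E > U the solution is oscillatory, ψ ∝ e^{±ikx} with k = √(2m(E − U))/ℏ.
k = √(2 × 0.5 × 14.4) = 3.795.

k = 3.79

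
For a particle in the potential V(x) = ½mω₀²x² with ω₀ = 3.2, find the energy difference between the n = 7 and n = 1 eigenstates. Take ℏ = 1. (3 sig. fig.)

E_n = ℏω₀(n + ½), so ΔE = (7 − 1) ℏω₀ = 6 × 3.2 = 19.20.

ΔE = 19.2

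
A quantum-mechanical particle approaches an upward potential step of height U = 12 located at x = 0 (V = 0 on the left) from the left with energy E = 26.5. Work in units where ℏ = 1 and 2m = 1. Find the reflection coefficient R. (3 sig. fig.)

R = 0.0224

The wavenumbers are k₁ = √(2mE)/ℏ = 5.148 on the left and k₂ = √(2m(E − U))/ℏ = 3.808 on the right.
Continuity of ψ and ψ′ at the step yields the reflection amplitude r = (k₁ − k₂)/(k₁ + k₂) = 0.1496; thus R = |r|² = 0.02239, T = 0.9776.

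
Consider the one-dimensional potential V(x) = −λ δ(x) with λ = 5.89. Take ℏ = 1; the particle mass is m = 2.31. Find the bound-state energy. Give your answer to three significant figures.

The bound state is ψ(x) = √κ e^{−κ|x|}. The derivative jump ψ'(0⁺) − ψ'(0⁻) = −(2mλ/ℏ²)ψ(0) fixes κ = mλ/ℏ² = 13.61.
Then E = −ℏ²κ²/(2m) = −mλ²/(2ℏ²) = -40.07.

E = -40.1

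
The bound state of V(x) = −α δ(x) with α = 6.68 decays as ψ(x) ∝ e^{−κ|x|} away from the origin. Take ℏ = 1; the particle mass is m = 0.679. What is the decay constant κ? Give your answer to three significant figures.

κ = 4.54

Integrate −(ℏ²/2m)ψ'' − αδ(x)ψ = Eψ from −ε to +ε: the ψ'' term gives ψ'(0⁺) − ψ'(0⁻) and the δ term gives −(2mα/ℏ²)ψ(0).
With ψ ∝ e^{−κ|x|} this yields −2κ = −2mα/ℏ², so κ = mα/ℏ² = 4.536.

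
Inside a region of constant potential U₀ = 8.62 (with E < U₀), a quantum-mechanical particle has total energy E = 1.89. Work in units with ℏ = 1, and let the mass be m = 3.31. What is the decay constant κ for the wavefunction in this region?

Since E < U₀ the TISE in this region is ψ'' = κ²ψ with κ = √(2m(U₀ − E))/ℏ.
κ = √(2 × 3.31 × 6.73) = 6.675.

κ = 6.67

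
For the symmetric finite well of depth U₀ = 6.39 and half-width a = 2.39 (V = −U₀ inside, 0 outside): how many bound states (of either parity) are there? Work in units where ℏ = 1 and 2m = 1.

N = 4

The dimensionless depth is z₀ = a√(2mU₀)/ℏ = 2.39 × √(6.390) = 6.042.
A new bound state (alternating even/odd) appears each time z₀ passes a multiple of π/2, so N = ⌊2z₀/π⌋ + 1 = ⌊3.846⌋ + 1 = 4.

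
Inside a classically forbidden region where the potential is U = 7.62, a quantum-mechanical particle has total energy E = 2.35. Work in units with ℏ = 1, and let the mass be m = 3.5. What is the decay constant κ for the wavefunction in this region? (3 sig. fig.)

κ = 6.07

Since E < U the TISE in this region is ψ'' = κ²ψ with κ = √(2m(U − E))/ℏ.
κ = √(2 × 3.5 × 5.27) = 6.074.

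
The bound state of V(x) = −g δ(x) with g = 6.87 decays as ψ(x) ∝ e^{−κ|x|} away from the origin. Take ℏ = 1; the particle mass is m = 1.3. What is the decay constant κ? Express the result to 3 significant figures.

Integrating the TISE across x = 0 gives the cusp condition ψ'(0⁺) − ψ'(0⁻) = −(2mg/ℏ²)ψ(0).
With ψ ∝ e^{−κ|x|} this yields −2κ = −2mg/ℏ², so κ = mg/ℏ² = 8.931.

κ = 8.93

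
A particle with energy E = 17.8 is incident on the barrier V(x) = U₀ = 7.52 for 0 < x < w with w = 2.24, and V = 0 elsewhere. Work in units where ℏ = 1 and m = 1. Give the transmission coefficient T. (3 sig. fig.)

T = 0.967

E > U₀: inside the barrier k₂ = √(2m(E − U₀))/ℏ = 4.534, k₂w = 10.16.
Matching at both interfaces gives T⁻¹ = 1 + U₀² sin²(k₂w) / [4E(E − U₀)] = 1.035, hence T = 0.967.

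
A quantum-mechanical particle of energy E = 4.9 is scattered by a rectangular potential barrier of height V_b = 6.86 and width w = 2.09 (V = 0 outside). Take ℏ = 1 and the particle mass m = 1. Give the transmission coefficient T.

T = 0.000831

Since E < V_b the interior solution is evanescent with decay constant κ = √(2m(V_b − E))/ℏ = 1.980.
κw = 4.138, sinh(κw) = 31.33.
Matching ψ, ψ′ at both faces gives T = [1 + V_b² sinh²(κw) / (4E(V_b − E))]⁻¹ = 1/1203 = 0.000831.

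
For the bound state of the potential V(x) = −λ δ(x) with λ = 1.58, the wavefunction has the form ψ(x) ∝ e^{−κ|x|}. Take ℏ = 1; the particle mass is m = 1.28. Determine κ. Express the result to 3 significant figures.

Integrate −(ℏ²/2m)ψ'' − λδ(x)ψ = Eψ from −ε to +ε: the ψ'' term gives ψ'(0⁺) − ψ'(0⁻) and the δ term gives −(2mλ/ℏ²)ψ(0).
With ψ ∝ e^{−κ|x|} this yields −2κ = −2mλ/ℏ², so κ = mλ/ℏ² = 2.022.

κ = 2.02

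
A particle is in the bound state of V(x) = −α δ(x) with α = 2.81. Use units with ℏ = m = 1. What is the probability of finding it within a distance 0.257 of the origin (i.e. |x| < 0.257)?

P = 0.764

The normalised bound state is ψ = √κ e^{−κ|x|} with κ = mα/ℏ² = 2.810.
P(|x| < d) = ∫_{−d}^{d} κ e^{−2κ|x|} dx = 1 − e^{−2κd} = 1 − e^{−1.444} = 0.7641.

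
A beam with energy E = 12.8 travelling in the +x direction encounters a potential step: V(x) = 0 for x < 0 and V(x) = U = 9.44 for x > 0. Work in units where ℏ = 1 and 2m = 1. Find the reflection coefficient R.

R = 0.104

The wavenumbers are k₁ = √(2mE)/ℏ = 3.578 on the left and k₂ = √(2m(E − U))/ℏ = 1.833 on the right.
Matching ψ and ψ′ at x = 0 gives r = (k₁ − k₂)/(k₁ + k₂), so R = r² = 0.1040 and T = 1 − R = 0.8960.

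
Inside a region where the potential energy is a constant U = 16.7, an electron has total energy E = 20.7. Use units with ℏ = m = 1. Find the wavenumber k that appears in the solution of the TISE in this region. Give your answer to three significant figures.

With E > U the solution is oscillatory, ψ ∝ e^{±ikx} with k = √(2m(E − U))/ℏ.
k = √(2 × 1 × 4) = 2.828.

k = 2.83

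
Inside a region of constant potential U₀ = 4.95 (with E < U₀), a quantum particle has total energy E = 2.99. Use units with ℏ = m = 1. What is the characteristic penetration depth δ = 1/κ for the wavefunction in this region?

Since E < U₀ the TISE in this region is ψ'' = κ²ψ with κ = √(2m(U₀ − E))/ℏ.
κ = √(2 × 1 × 1.96) = 1.980. The penetration depth is δ = 1/κ = 0.505.

δ = 0.505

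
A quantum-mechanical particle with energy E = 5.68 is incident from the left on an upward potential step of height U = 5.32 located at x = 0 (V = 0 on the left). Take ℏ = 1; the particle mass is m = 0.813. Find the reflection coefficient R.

R = 0.357

The wavenumbers are k₁ = √(2mE)/ℏ = 3.039 on the left and k₂ = √(2m(E − U))/ℏ = 0.7651 on the right.
Matching ψ and ψ′ at x = 0 gives r = (k₁ − k₂)/(k₁ + k₂), so R = r² = 0.3573 and T = 1 − R = 0.6427.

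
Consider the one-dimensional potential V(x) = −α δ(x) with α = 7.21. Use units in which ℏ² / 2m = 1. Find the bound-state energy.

E = -13.0

The bound state is ψ(x) = √κ e^{−κ|x|}. The derivative jump ψ'(0⁺) − ψ'(0⁻) = −(2mα/ℏ²)ψ(0) fixes κ = mα/ℏ² = 3.605.
Then E = −ℏ²κ²/(2m) = −mα²/(2ℏ²) = -13.00.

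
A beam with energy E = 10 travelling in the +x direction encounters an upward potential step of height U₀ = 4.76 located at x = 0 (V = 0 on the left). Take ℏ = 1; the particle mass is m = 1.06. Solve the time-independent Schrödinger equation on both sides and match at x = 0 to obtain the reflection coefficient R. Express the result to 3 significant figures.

On each side the TISE gives plane waves with k = √(2m(E − V))/ℏ: k₁ = √(2·1.06·10) = 4.604, k₂ = √(2·1.06·5.24) = 3.333.
Continuity of ψ and ψ′ at the step yields the reflection amplitude r = (k₁ − k₂)/(k₁ + k₂) = 0.1602; thus R = |r|² = 0.02566, T = 0.9743.

R = 0.0257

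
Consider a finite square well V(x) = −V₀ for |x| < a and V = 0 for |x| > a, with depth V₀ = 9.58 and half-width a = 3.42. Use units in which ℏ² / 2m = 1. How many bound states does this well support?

Define the well-strength parameter z₀ = (a/ℏ)√(2mV₀) = 3.42 × √(2·0.5·9.58) = 10.59.
A new bound state (alternating even/odd) appears each time z₀ passes a multiple of π/2, so N = ⌊2z₀/π⌋ + 1 = ⌊6.739⌋ + 1 = 7.

N = 7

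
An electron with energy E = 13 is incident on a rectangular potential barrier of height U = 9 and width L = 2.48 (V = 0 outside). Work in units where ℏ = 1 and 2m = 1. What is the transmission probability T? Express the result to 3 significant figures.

T = 0.732

E > U: inside the barrier k₂ = √(2m(E − U))/ℏ = 2.000, k₂L = 4.960.
T = [1 + U² sin²(k₂L) / (4E(E − U))]⁻¹ = 1/1.366 = 0.732.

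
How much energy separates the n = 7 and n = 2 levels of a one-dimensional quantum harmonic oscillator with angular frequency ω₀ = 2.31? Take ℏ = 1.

E_n = ℏω₀(n + ½), so ΔE = (7 − 2) ℏω₀ = 5 × 2.31 = 11.55.

ΔE = 11.6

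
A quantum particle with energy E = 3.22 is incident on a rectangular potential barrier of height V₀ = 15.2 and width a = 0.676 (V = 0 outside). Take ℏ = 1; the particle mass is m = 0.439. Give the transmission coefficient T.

T = 0.0330

Since E < V₀ the interior solution is evanescent with decay constant κ = √(2m(V₀ − E))/ℏ = 3.243.
κa = 2.192, sinh(κa) = 4.423.
Matching ψ, ψ′ at both faces gives T = [1 + V₀² sinh²(κa) / (4E(V₀ − E))]⁻¹ = 1/30.29 = 0.0330.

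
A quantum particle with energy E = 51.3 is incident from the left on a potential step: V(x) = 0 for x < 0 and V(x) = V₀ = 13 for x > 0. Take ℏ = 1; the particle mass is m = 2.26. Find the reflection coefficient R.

The wavenumbers are k₁ = √(2mE)/ℏ = 15.23 on the left and k₂ = √(2m(E − V₀))/ℏ = 13.16 on the right.
Matching ψ and ψ′ at x = 0 gives r = (k₁ − k₂)/(k₁ + k₂), so R = r² = 0.005319 and T = 1 − R = 0.9947.

R = 0.00532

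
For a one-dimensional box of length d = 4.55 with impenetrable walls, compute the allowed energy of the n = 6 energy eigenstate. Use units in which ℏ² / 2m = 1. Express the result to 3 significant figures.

E = 17.2

The infinite-well eigenfunctions ψ_n = √(2/d) sin(nπx/d) vanish at both walls, giving E_n = n²π²ℏ²/(2md²).
E_6 = 6² × π² / (2 × 0.5 × 4.55²) = 17.16.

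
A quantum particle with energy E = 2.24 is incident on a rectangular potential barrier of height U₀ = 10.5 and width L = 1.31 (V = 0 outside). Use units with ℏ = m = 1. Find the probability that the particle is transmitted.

T = 0.0000637

E < U₀: inside the barrier ψ ∝ e^{±κx} with κ = √(2m(U₀ − E))/ℏ = 4.064.
κL = 5.324, sinh(κL) = 102.6.
Matching ψ, ψ′ at both faces gives T = [1 + U₀² sinh²(κL) / (4E(U₀ − E))]⁻¹ = 1/15700 = 0.0000637.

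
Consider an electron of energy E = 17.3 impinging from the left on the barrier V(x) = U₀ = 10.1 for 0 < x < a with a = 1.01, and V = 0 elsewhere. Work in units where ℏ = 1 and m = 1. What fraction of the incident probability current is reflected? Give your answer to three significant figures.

R = 0.0768

Above the barrier the interior wavenumber is k₂ = √(2m(E − U₀))/ℏ = 3.795, giving phase k₂a = 3.833.
Matching at both interfaces gives T⁻¹ = 1 + U₀² sin²(k₂a) / [4E(E − U₀)] = 1.083, hence T = 0.923.
R = 1 − T = 0.0768.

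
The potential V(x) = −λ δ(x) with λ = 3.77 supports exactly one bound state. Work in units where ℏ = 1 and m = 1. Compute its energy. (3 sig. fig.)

For x ≠ 0 the bound state is ψ ∝ e^{−κ|x|}; integrating the TISE across the delta gives the cusp condition 2κ = 2mλ/ℏ², so κ = 3.770.
Then E = −ℏ²κ²/(2m) = −mλ²/(2ℏ²) = -7.106.

E = -7.11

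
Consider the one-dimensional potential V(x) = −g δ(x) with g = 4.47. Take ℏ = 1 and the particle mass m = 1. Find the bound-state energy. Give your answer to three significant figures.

The bound state is ψ(x) = √κ e^{−κ|x|}. The derivative jump ψ'(0⁺) − ψ'(0⁻) = −(2mg/ℏ²)ψ(0) fixes κ = mg/ℏ² = 4.470.
Then E = −ℏ²κ²/(2m) = −mg²/(2ℏ²) = -9.990.

E = -9.99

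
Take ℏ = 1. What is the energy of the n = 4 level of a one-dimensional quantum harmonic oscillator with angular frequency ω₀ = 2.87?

E = 12.9

Using E_n = (n + ½)ℏω₀: E_4 = 4.5 × 2.87 = 12.92.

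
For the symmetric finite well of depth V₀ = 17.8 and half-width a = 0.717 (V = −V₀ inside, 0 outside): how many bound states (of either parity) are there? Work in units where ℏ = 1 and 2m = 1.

N = 2

The dimensionless depth is z₀ = a√(2mV₀)/ℏ = 0.717 × √(17.80) = 3.025.
A new bound state (alternating even/odd) appears each time z₀ passes a multiple of π/2, so N = ⌊2z₀/π⌋ + 1 = ⌊1.926⌋ + 1 = 2.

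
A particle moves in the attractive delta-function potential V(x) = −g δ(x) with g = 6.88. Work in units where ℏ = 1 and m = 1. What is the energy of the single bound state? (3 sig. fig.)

For x ≠ 0 the bound state is ψ ∝ e^{−κ|x|}; integrating the TISE across the delta gives the cusp condition 2κ = 2mg/ℏ², so κ = 6.880.
Then E = −ℏ²κ²/(2m) = −mg²/(2ℏ²) = -23.67.

E = -23.7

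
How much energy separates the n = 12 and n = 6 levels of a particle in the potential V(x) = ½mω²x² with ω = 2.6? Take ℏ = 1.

ΔE = 15.6

E_n = ℏω(n + ½), so ΔE = (12 − 6) ℏω = 6 × 2.6 = 15.60.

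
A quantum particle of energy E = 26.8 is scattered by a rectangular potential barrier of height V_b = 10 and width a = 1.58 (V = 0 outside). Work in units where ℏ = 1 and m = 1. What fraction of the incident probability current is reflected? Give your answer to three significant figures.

R = 0.00383

E > V_b: inside the barrier k₂ = √(2m(E − V_b))/ℏ = 5.797, k₂a = 9.159.
Matching at both interfaces gives T⁻¹ = 1 + V_b² sin²(k₂a) / [4E(E − V_b)] = 1.004, hence T = 0.996.
R = 1 − T = 0.00383.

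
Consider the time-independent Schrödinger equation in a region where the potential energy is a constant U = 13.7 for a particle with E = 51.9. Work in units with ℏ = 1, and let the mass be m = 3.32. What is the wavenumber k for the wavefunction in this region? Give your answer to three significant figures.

k = 15.9

With E > U the solution is oscillatory, ψ ∝ e^{±ikx} with k = √(2m(E − U))/ℏ.
k = √(2 × 3.32 × 38.2) = 15.93.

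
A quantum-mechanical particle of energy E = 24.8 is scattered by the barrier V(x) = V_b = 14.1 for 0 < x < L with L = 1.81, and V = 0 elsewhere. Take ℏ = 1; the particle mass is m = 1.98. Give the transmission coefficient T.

Above the barrier the interior wavenumber is k₂ = √(2m(E − V_b))/ℏ = 6.509, giving phase k₂L = 11.78.
Matching at both interfaces gives T⁻¹ = 1 + V_b² sin²(k₂L) / [4E(E − V_b)] = 1.093, hence T = 0.915.

T = 0.915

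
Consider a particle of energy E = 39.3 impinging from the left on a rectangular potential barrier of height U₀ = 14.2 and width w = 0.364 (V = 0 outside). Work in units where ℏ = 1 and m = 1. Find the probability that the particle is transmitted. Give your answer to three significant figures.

T = 0.986

Above the barrier the interior wavenumber is k₂ = √(2m(E − U₀))/ℏ = 7.085, giving phase k₂w = 2.579.
T = [1 + U₀² sin²(k₂w) / (4E(E − U₀))]⁻¹ = 1/1.015 = 0.986.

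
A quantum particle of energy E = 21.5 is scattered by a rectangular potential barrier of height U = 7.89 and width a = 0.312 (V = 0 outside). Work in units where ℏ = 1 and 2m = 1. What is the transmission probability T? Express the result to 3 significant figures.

T = 0.958

Above the barrier the interior wavenumber is k₂ = √(2m(E − U))/ℏ = 3.689, giving phase k₂a = 1.151.
T = [1 + U² sin²(k₂a) / (4E(E − U))]⁻¹ = 1/1.044 = 0.958.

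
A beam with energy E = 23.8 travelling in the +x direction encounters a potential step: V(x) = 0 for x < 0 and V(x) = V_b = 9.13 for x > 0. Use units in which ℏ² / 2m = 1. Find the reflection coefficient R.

On each side the TISE gives plane waves with k = √(2m(E − V))/ℏ: k₁ = √(2·½·23.8) = 4.879, k₂ = √(2·½·14.67) = 3.830.
Continuity of ψ and ψ′ at the step yields the reflection amplitude r = (k₁ − k₂)/(k₁ + k₂) = 0.1204; thus R = |r|² = 0.01449, T = 0.9855.

R = 0.0145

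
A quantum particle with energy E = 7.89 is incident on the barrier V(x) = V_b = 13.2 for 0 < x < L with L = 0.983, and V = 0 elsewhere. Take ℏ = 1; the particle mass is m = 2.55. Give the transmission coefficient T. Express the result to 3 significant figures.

E < V_b: inside the barrier ψ ∝ e^{±κx} with κ = √(2m(V_b − E))/ℏ = 5.204.
κL = 5.115, sinh(κL) = 83.29.
Matching ψ, ψ′ at both faces gives T = [1 + V_b² sinh²(κL) / (4E(V_b − E))]⁻¹ = 1/7213 = 0.000139.

T = 0.000139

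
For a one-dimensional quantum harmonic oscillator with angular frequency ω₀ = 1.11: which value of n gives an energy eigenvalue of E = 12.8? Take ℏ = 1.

Invert E_n = (n + ½)ℏω₀: n = E/ℏω₀ − ½ = 11.032, so n = 11.

n = 11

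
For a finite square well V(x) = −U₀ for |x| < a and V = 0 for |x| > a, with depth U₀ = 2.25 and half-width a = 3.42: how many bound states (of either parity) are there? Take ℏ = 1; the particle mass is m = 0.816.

N = 5

The dimensionless depth is z₀ = a√(2mU₀)/ℏ = 3.42 × √(3.672) = 6.554.
The even/odd transcendental equations gain one root per π/2 in z₀, giving N = 1 + ⌊2z₀/π⌋ = 1 + ⌊4.172⌋ = 5.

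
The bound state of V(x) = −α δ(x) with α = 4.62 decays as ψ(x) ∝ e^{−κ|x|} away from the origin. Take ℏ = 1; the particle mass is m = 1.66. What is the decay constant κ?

Integrating the TISE across x = 0 gives the cusp condition ψ'(0⁺) − ψ'(0⁻) = −(2mα/ℏ²)ψ(0).
With ψ ∝ e^{−κ|x|} this yields −2κ = −2mα/ℏ², so κ = mα/ℏ² = 7.669.

κ = 7.67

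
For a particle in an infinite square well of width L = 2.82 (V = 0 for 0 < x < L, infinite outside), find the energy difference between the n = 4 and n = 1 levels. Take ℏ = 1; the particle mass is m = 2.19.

E_n = n²π²ℏ²/(2mL²), so ΔE = (4² − 1²) π²ℏ²/(2mL²).
ΔE = 15 × π² / (2 × 2.19 × 2.82²) = 4.250.

ΔE = 4.25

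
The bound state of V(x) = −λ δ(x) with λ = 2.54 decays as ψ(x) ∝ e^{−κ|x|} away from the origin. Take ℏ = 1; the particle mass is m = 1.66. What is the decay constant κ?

Integrating the TISE across x = 0 gives the cusp condition ψ'(0⁺) − ψ'(0⁻) = −(2mλ/ℏ²)ψ(0).
With ψ ∝ e^{−κ|x|} this yields −2κ = −2mλ/ℏ², so κ = mλ/ℏ² = 4.216.

κ = 4.22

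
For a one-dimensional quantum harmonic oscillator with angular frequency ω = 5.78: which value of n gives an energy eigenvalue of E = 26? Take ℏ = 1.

Invert E_n = (n + ½)ℏω: n = E/ℏω − ½ = 3.998, so n = 4.

n = 4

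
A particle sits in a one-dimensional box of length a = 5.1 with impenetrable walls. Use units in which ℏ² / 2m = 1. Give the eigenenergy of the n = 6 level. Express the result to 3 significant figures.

The infinite-well eigenfunctions ψ_n = √(2/a) sin(nπx/a) vanish at both walls, giving E_n = n²π²ℏ²/(2ma²).
E_6 = 6² × π² / (2 × 0.5 × 5.1²) = 13.66.

E = 13.7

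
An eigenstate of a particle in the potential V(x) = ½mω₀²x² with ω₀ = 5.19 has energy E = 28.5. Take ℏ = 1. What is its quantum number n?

E_n = ℏω₀(n + ½) ⇒ n = E/(ℏω₀) − ½ = 28.5/5.19 − 0.5 = 4.991 → n = 5.

n = 5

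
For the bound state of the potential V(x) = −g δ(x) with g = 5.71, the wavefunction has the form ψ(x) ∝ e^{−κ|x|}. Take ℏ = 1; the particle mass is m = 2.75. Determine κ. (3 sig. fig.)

κ = 15.7

Integrating the TISE across x = 0 gives the cusp condition ψ'(0⁺) − ψ'(0⁻) = −(2mg/ℏ²)ψ(0).
With ψ ∝ e^{−κ|x|} this yields −2κ = −2mg/ℏ², so κ = mg/ℏ² = 15.70.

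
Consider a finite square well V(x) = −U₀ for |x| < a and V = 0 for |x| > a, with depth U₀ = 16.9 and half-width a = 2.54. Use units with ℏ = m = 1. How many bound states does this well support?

N = 10

Define the well-strength parameter z₀ = (a/ℏ)√(2mU₀) = 2.54 × √(2·1·16.9) = 14.77.
The even/odd transcendental equations gain one root per π/2 in z₀, giving N = 1 + ⌊2z₀/π⌋ = 1 + ⌊9.401⌋ = 10.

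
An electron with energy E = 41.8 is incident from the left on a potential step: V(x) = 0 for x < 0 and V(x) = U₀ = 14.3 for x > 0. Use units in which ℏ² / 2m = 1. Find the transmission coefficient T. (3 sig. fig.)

T = 0.989

On each side the TISE gives plane waves with k = √(2m(E − V))/ℏ: k₁ = √(2·½·41.8) = 6.465, k₂ = √(2·½·27.5) = 5.244.
Continuity of ψ and ψ′ at the step yields the reflection amplitude r = (k₁ − k₂)/(k₁ + k₂) = 0.1043; thus R = |r|² = 0.01088, T = 0.9891.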